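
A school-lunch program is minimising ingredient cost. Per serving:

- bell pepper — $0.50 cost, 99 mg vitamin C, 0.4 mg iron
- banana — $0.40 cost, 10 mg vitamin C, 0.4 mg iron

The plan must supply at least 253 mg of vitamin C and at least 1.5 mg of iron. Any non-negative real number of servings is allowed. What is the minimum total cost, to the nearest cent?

An LP optimum is at a vertex; with two nutrient constraints at most two foods are used. Check each candidate.
bell pepper only: max(253/99, 1.5/0.4) = 3.75 servings → $1.88.
banana only: max(253/10, 1.5/0.4) = 25.3 servings → $10.12.
bell pepper + banana with both tight: 2.421 servings and 1.329 servings → $1.74.
So the least-cost plan costs $1.74.

$1.74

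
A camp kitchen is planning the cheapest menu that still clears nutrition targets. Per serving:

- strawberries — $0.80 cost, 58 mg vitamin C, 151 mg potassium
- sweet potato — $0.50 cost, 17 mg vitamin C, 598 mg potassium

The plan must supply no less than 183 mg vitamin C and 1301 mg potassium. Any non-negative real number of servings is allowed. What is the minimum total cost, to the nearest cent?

$2.92

An LP optimum is at a vertex; with two nutrient constraints at most two foods are used. Check each candidate.
strawberries only: max(183/58, 1301/151) = 8.616 servings → $6.89.
sweet potato only: max(183/17, 1301/598) = 10.76 servings → $5.38.
strawberries + sweet potato with both tight: 2.719 servings and 1.489 servings → $2.92.
So the least-cost plan costs $2.92.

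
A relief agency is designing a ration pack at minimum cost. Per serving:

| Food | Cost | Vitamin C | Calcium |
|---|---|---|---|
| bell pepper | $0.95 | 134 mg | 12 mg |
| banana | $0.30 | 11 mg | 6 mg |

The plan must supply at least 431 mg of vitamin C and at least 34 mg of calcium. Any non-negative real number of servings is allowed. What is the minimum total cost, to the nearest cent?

$3.06

This is a tiny linear program; its minimum lies at a vertex of the feasible set. List the vertices and price them.
bell pepper only: max(431/134, 34/12) = 3.216 servings → $3.06.
banana only: max(431/11, 34/6) = 39.18 servings → $11.75.
bell pepper + banana: the both-tight solution has a negative serving — not a feasible corner.
The minimum over all feasible corners is $3.06.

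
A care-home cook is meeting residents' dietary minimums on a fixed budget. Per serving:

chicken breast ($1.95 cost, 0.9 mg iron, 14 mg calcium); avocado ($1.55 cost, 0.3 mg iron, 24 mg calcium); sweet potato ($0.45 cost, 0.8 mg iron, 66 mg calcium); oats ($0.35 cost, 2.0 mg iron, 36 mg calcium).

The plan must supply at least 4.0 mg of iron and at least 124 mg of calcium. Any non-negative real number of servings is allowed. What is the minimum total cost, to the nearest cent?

$1.01

Minimising a linear cost over {iron ≥ 4.0, calcium ≥ 124, servings ≥ 0} — the optimum is at a vertex, using one or two foods.
chicken breast only: max(4.0/0.9, 124/14) = 8.857 servings → $17.27.
avocado only: max(4.0/0.3, 124/24) = 13.33 servings → $20.67.
sweet potato only: max(4.0/0.8, 124/66) = 5 servings → $2.25.
oats only: max(4.0/2.0, 124/36) = 3.444 servings → $1.21.
chicken breast + avocado with both tight: 3.379 servings and 3.195 servings → $11.54.
chicken breast + sweet potato with both tight: 3.419 servings and 1.154 servings → $7.19.
chicken breast + oats with both targets exact would need a negative amount; discard.
avocado + sweet potato: intersection lies outside the first quadrant.
avocado + oats with both tight: 2.796 servings and 1.581 servings → $4.89.
sweet potato + oats with both tight: 1.008 servings and 1.597 servings → $1.01.
So the least-cost plan costs $1.01.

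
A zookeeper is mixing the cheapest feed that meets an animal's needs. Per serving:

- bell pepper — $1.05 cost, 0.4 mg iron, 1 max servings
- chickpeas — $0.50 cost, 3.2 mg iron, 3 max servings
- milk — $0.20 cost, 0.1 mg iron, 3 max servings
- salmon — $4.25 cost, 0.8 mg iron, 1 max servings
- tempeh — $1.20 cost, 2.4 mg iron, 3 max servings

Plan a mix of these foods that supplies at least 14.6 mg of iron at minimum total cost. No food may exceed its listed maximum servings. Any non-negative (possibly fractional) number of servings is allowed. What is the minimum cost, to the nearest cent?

Cost per mg of iron: chickpeas $0.1562, tempeh $0.5000, milk $2.0000, bell pepper $2.6250, salmon $5.3125.
Take 3 servings of chickpeas: +9.6 mg iron for $1.50 (total $1.50, still need 5.0 mg).
Take 2.083 servings of tempeh: +5.0 mg iron for $2.50 (total $4.00, still need 0.0 mg).
Greedy by cheapest-per-mg is optimal for a single linear constraint, so the minimum cost is $4.00.

$4.00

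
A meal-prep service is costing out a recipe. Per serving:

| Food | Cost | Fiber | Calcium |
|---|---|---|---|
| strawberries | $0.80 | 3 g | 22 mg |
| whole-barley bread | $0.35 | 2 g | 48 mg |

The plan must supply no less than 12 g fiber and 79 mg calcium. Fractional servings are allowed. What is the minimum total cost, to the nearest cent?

With two linear requirements the optimum uses one or two foods; enumerate the corners.
strawberries only: max(12/3, 79/22) = 4 servings → $3.20.
whole-barley bread only: max(12/2, 79/48) = 6 servings → $2.10.
strawberries + whole-barley bread: intersection lies outside the first quadrant.
So the least-cost plan costs $2.10.

$2.10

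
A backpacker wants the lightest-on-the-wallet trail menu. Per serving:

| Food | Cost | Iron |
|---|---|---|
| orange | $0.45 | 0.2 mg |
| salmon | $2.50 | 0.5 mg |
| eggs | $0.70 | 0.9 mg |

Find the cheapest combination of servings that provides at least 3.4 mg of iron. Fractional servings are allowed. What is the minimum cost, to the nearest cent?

$2.64

Cost per mg of iron: eggs $0.7778, orange $2.2500, salmon $5.0000.
With no serving limits, use only eggs: 3.4 mg / 0.9 mg = 3.778 servings × $0.70 = $2.64.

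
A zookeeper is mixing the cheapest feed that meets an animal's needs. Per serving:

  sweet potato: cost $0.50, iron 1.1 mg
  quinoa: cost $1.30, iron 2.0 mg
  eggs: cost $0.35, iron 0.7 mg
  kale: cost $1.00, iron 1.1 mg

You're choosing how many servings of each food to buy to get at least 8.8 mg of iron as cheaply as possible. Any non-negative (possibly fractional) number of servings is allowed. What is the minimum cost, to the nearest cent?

Cost per mg of iron: sweet potato $0.4545, eggs $0.5000, quinoa $0.6500, kale $0.9091.
With no serving limits, use only sweet potato: 8.8 mg / 1.1 mg = 8 servings × $0.50 = $4.00.

$4.00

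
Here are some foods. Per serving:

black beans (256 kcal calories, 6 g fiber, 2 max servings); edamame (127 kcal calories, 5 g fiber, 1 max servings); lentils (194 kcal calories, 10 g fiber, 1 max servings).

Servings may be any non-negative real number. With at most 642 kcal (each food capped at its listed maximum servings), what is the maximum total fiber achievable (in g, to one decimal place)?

22.5 g

Fiber per kcal: lentils 0.05155, edamame 0.03937, black beans 0.02344.
Take 1 serving of lentils: uses 194 kcal, +10.0 g fiber (running total 10.0 g).
Take 1 serving of edamame: uses 127 kcal, +5.0 g fiber (running total 15.0 g).
Take 1.254 servings of black beans: uses 321 kcal, +7.5 g fiber (running total 22.5 g).
Filling greedily by fiber-per-kcal is optimal for one linear limit, giving 22.5 g.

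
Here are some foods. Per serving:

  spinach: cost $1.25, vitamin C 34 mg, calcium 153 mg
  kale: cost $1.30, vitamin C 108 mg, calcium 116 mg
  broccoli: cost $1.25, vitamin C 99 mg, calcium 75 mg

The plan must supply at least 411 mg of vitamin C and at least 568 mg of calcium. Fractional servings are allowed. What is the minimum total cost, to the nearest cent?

Compare the cost at each extreme point of the feasible region.
spinach only: max(411/34, 568/153) = 12.09 servings → $15.11.
kale only: max(411/108, 568/116) = 4.897 servings → $6.37.
broccoli only: max(411/99, 568/75) = 7.573 servings → $9.47.
spinach + kale with both tight: 1.086 servings and 3.464 servings → $5.86.
spinach + broccoli with both tight: 2.017 servings and 3.459 servings → $6.84.
kale + broccoli: the both-tight solution has a negative serving — not a feasible corner.
The minimum over all feasible corners is $5.86.

$5.86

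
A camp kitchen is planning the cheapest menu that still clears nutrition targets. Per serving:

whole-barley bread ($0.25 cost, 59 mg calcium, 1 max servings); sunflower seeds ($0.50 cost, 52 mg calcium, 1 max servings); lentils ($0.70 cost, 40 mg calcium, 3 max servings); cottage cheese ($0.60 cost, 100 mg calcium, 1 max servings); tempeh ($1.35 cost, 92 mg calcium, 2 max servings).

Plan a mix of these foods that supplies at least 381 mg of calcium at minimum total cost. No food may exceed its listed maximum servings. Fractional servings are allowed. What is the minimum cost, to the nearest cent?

$3.84

Cost per mg of calcium: whole-barley bread $0.0042, cottage cheese $0.0060, sunflower seeds $0.0096, tempeh $0.0147, lentils $0.0175.
Take 1 serving of whole-barley bread: +59.0 mg calcium for $0.25 (total $0.25, still need 322.0 mg).
Take 1 serving of cottage cheese: +100.0 mg calcium for $0.60 (total $0.85, still need 222.0 mg).
Take 1 serving of sunflower seeds: +52.0 mg calcium for $0.50 (total $1.35, still need 170.0 mg).
Take 1.848 servings of tempeh: +170.0 mg calcium for $2.49 (total $3.84, still need 0.0 mg).
Filling from the cheapest source first is optimal under one linear minimum: $3.84.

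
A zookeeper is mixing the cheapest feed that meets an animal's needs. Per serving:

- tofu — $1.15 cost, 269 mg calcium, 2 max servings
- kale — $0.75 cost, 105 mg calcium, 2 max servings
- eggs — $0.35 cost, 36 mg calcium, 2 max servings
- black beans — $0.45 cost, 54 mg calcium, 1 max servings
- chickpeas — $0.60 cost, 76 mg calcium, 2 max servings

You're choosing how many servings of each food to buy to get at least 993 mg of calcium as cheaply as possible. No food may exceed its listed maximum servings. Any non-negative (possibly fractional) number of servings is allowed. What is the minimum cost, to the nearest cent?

$5.83

Cost per mg of calcium: tofu $0.0043, kale $0.0071, chickpeas $0.0079, black beans $0.0083, eggs $0.0097.
Take 2 servings of tofu: +538.0 mg calcium for $2.30 (total $2.30, still need 455.0 mg).
Take 2 servings of kale: +210.0 mg calcium for $1.50 (total $3.80, still need 245.0 mg).
Take 2 servings of chickpeas: +152.0 mg calcium for $1.20 (total $5.00, still need 93.0 mg).
Take 1 serving of black beans: +54.0 mg calcium for $0.45 (total $5.45, still need 39.0 mg).
Take 1.083 servings of eggs: +39.0 mg calcium for $0.38 (total $5.83, still need 0.0 mg).
Filling from the cheapest source first is optimal under one linear minimum: $5.83.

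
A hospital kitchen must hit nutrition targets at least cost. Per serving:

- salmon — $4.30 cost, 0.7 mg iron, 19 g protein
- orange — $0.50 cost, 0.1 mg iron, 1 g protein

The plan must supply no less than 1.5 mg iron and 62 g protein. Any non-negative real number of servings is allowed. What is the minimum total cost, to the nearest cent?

$14.03

Check every corner: each single food scaled to meet both minima, and each pair solved so both constraints bind.
salmon only: max(1.5/0.7, 62/19) = 3.263 servings → $14.03.
orange only: max(1.5/0.1, 62/1) = 62 servings → $31.00.
salmon + orange: intersection lies outside the first quadrant.
So the least-cost plan costs $14.03.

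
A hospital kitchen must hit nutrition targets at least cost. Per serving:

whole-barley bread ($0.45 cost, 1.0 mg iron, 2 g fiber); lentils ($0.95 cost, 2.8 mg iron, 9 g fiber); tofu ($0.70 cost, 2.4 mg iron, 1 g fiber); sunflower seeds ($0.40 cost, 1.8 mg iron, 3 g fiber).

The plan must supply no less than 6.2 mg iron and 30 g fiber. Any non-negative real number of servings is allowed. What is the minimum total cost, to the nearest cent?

Compare the cost at each extreme point of the feasible region.
whole-barley bread only: max(6.2/1.0, 30/2) = 15 servings → $6.75.
lentils only: max(6.2/2.8, 30/9) = 3.333 servings → $3.17.
tofu only: max(6.2/2.4, 30/1) = 30 servings → $21.00.
sunflower seeds only: max(6.2/1.8, 30/3) = 10 servings → $4.00.
whole-barley bread + lentils: the both-tight solution has a negative serving — not a feasible corner.
whole-barley bread + tofu with both targets exact would need a negative amount; discard.
whole-barley bread + sunflower seeds: intersection lies outside the first quadrant.
lentils + tofu: the both-tight solution has a negative serving — not a feasible corner.
lentils + sunflower seeds: the both-tight solution has a negative serving — not a feasible corner.
tofu + sunflower seeds: intersection lies outside the first quadrant.
Cheapest feasible corner: $3.17.

$3.17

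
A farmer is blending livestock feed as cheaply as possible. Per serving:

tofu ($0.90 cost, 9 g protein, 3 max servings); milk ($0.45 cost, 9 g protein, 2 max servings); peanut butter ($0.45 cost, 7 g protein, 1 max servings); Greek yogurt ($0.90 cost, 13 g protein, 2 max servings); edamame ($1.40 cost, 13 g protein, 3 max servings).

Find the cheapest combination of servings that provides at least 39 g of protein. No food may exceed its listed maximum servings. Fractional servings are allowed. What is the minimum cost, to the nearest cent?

Cost per g of protein: milk $0.0500, peanut butter $0.0643, Greek yogurt $0.0692, tofu $0.1000, edamame $0.1077.
Take 2 servings of milk: +18.0 g protein for $0.90 (total $0.90, still need 21.0 g).
Take 1 serving of peanut butter: +7.0 g protein for $0.45 (total $1.35, still need 14.0 g).
Take 1.077 servings of Greek yogurt: +14.0 g protein for $0.97 (total $2.32, still need 0.0 g).
Greedy by cheapest-per-g is optimal for a single linear constraint, so the minimum cost is $2.32.

$2.32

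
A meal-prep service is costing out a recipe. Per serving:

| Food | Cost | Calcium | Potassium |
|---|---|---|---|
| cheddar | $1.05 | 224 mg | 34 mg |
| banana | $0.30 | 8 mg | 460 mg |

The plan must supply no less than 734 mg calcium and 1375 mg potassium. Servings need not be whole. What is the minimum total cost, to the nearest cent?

$4.16

The cheapest plan sits at a corner of the feasible region — with two constraints it uses at most two foods.
cheddar only: max(734/224, 1375/34) = 40.44 servings → $42.46.
banana only: max(734/8, 1375/460) = 91.75 servings → $27.52.
cheddar + banana with both tight: 3.178 servings and 2.754 servings → $4.16.
Cheapest feasible corner: $4.16.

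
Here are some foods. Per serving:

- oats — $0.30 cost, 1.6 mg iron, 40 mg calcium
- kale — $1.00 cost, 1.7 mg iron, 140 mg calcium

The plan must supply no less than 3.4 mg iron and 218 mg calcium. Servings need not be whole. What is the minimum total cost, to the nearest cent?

$1.57

Minimising a linear cost over {iron ≥ 3.4, calcium ≥ 218, servings ≥ 0} — the optimum is at a vertex, using one or two foods.
oats only: max(3.4/1.6, 218/40) = 5.45 servings → $1.64.
kale only: max(3.4/1.7, 218/140) = 2 servings → $2.00.
oats + kale with both tight: 0.6756 servings and 1.364 servings → $1.57.
The minimum over all feasible corners is $1.57.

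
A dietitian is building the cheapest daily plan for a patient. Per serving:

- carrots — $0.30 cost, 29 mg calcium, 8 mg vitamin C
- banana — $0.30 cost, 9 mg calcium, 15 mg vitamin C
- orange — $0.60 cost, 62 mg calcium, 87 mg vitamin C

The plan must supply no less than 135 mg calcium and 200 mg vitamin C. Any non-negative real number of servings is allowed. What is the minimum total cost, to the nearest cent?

$1.38

A basic optimal solution has at most two foods positive. Try each food alone and each pair with both targets met exactly.
carrots only: max(135/29, 200/8) = 25 servings → $7.50.
banana only: max(135/9, 200/15) = 15 servings → $4.50.
orange only: max(135/62, 200/87) = 2.299 servings → $1.38.
carrots + banana with both tight: 0.6198 servings and 13 servings → $4.09.
carrots + orange with both targets exact would need a negative amount; discard.
banana + orange with both tight: 4.456 servings and 1.531 servings → $2.26.
The minimum over all feasible corners is $1.38.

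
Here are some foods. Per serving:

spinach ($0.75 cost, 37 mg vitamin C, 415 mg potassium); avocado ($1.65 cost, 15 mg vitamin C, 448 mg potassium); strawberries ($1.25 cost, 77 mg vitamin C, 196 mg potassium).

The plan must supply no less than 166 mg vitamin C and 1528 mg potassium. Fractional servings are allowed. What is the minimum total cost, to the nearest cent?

Check every corner: each single food scaled to meet both minima, and each pair solved so both constraints bind.
spinach only: max(166/37, 1528/415) = 4.486 servings → $3.36.
avocado only: max(166/15, 1528/448) = 11.07 servings → $18.26.
strawberries only: max(166/77, 1528/196) = 7.796 servings → $9.74.
spinach + avocado: intersection lies outside the first quadrant.
spinach + strawberries with both tight: 3.446 servings and 0.5001 servings → $3.21.
avocado + strawberries with both tight: 2.697 servings and 1.63 servings → $6.49.
So the least-cost plan costs $3.21.

$3.21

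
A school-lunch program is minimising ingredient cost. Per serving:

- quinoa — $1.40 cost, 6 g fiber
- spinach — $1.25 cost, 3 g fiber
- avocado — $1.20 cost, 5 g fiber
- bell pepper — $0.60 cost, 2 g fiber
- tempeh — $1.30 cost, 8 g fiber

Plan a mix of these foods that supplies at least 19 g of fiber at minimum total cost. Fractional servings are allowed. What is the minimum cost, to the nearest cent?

$3.09

Cost per g of fiber: tempeh $0.1625, quinoa $0.2333, avocado $0.2400, bell pepper $0.3000, spinach $0.4167.
With no serving limits, use only tempeh: 19 g / 8 g = 2.375 servings × $1.30 = $3.09.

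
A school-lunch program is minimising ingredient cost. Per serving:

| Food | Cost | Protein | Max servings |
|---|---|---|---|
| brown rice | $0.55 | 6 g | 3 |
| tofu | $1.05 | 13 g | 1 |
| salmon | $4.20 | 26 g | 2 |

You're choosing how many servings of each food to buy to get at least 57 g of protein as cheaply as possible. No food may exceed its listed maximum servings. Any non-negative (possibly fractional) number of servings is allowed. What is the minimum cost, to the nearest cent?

Cost per g of protein: tofu $0.0808, brown rice $0.0917, salmon $0.1615.
Take 1 serving of tofu: +13.0 g protein for $1.05 (total $1.05, still need 44.0 g).
Take 3 servings of brown rice: +18.0 g protein for $1.65 (total $2.70, still need 26.0 g).
Take 1 serving of salmon: +26.0 g protein for $4.20 (total $6.90, still need 0.0 g).
Greedy by cheapest-per-g is optimal for a single linear constraint, so the minimum cost is $6.90.

$6.90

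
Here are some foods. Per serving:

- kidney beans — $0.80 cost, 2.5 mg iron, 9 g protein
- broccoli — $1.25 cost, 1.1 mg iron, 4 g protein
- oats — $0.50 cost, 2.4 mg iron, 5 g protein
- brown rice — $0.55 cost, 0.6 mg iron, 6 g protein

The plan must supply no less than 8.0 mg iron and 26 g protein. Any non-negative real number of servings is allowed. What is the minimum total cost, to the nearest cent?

$2.35

Minimising a linear cost over {iron ≥ 8.0, protein ≥ 26, servings ≥ 0} — the optimum is at a vertex, using one or two foods.
kidney beans only: max(8.0/2.5, 26/9) = 3.2 servings → $2.56.
broccoli only: max(8.0/1.1, 26/4) = 7.273 servings → $9.09.
oats only: max(8.0/2.4, 26/5) = 5.2 servings → $2.60.
brown rice only: max(8.0/0.6, 26/6) = 13.33 servings → $7.33.
kidney beans + broccoli: the both-tight solution has a negative serving — not a feasible corner.
kidney beans + oats with both tight: 2.462 servings and 0.7692 servings → $2.35.
kidney beans + brown rice with both targets exact would need a negative amount; discard.
broccoli + oats with both tight: 5.463 servings and 0.8293 servings → $7.24.
broccoli + brown rice: the both-tight solution has a negative serving — not a feasible corner.
oats + brown rice with both tight: 2.842 servings and 1.965 servings → $2.50.
Cheapest feasible corner: $2.35.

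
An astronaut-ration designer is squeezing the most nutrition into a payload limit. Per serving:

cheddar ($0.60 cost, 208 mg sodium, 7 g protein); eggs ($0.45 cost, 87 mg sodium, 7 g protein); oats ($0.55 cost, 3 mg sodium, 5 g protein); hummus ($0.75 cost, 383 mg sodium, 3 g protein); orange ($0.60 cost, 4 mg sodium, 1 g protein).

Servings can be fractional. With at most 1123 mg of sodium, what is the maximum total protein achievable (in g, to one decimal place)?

1871.7 g

Protein per mg sodium: oats 1.667, orange 0.25, eggs 0.08046, cheddar 0.03365, hummus 0.007833.
With no serving limits, spend the whole sodium allowance on oats: 1123 mg / 3 mg × 5 g = 1871.7 g.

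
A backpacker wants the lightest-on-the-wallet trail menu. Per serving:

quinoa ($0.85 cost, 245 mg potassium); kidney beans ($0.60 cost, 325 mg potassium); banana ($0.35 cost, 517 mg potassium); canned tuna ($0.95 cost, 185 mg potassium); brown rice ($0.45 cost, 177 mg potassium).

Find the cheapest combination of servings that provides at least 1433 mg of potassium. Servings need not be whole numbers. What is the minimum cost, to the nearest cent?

$0.97

Cost per mg of potassium: banana $0.0007, kidney beans $0.0018, brown rice $0.0025, quinoa $0.0035, canned tuna $0.0051.
With no serving limits, use only banana: 1433 mg / 517 mg = 2.772 servings × $0.35 = $0.97.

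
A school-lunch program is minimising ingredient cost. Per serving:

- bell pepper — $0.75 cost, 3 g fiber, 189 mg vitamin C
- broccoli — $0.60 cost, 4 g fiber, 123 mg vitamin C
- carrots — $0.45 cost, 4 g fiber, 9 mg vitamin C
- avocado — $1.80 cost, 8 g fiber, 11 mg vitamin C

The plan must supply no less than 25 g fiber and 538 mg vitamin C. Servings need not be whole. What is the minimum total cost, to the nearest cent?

$3.45

A basic optimal solution has at most two foods positive. Try each food alone and each pair with both targets met exactly.
bell pepper only: max(25/3, 538/189) = 8.333 servings → $6.25.
broccoli only: max(25/4, 538/123) = 6.25 servings → $3.75.
carrots only: max(25/4, 538/9) = 59.78 servings → $26.90.
avocado only: max(25/8, 538/11) = 48.91 servings → $88.04.
bell pepper + broccoli: the both-tight solution has a negative serving — not a feasible corner.
bell pepper + carrots with both tight: 2.643 servings and 4.267 servings → $3.90.
bell pepper + avocado with both tight: 2.724 servings and 2.103 servings → $5.83.
broccoli + carrots with both tight: 4.226 servings and 2.024 servings → $3.45.
broccoli + avocado with both tight: 4.286 servings and 0.9819 servings → $4.34.
carrots + avocado: the both-tight solution has a negative serving — not a feasible corner.
Cheapest feasible corner: $3.45.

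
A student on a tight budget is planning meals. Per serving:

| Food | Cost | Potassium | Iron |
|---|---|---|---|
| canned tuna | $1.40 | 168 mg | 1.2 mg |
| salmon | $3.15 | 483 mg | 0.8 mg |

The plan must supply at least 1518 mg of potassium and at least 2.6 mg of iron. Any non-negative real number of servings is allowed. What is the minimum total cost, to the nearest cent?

Check every corner: each single food scaled to meet both minima, and each pair solved so both constraints bind.
canned tuna only: max(1518/168, 2.6/1.2) = 9.036 servings → $12.65.
salmon only: max(1518/483, 2.6/0.8) = 3.25 servings → $10.24.
canned tuna + salmon with both tight: 0.09299 servings and 3.111 servings → $9.93.
So the least-cost plan costs $9.93.

$9.93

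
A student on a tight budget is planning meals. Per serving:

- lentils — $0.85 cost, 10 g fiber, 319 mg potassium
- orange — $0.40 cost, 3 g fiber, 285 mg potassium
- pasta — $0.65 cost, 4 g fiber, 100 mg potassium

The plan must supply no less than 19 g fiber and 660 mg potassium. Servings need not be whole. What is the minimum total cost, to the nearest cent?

Compare the cost at each extreme point of the feasible region.
lentils only: max(19/10, 660/319) = 2.069 servings → $1.76.
orange only: max(19/3, 660/285) = 6.333 servings → $2.53.
pasta only: max(19/4, 660/100) = 6.6 servings → $4.29.
lentils + orange with both tight: 1.815 servings and 0.2847 servings → $1.66.
lentils + pasta: intersection lies outside the first quadrant.
orange + pasta with both tight: 0.881 servings and 4.089 servings → $3.01.
So the least-cost plan costs $1.66.

$1.66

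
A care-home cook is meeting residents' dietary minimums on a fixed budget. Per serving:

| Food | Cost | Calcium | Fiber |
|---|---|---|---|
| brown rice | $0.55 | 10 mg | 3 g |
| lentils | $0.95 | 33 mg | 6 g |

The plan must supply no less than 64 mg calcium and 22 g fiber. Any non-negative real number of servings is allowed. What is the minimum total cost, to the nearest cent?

A basic optimal solution has at most two foods positive. Try each food alone and each pair with both targets met exactly.
brown rice only: max(64/10, 22/3) = 7.333 servings → $4.03.
lentils only: max(64/33, 22/6) = 3.667 servings → $3.48.
brown rice + lentils: the both-tight solution has a negative serving — not a feasible corner.
So the least-cost plan costs $3.48.

$3.48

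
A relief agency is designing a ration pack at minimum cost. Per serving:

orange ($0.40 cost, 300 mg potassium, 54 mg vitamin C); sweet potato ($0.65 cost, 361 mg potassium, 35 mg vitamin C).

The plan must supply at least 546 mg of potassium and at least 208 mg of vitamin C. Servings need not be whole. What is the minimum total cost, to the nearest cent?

At the optimum either one food covers both requirements or two foods hit both targets exactly; no other combination can be cheaper.
orange only: max(546/300, 208/54) = 3.852 servings → $1.54.
sweet potato only: max(546/361, 208/35) = 5.943 servings → $3.86.
orange + sweet potato: the both-tight solution has a negative serving — not a feasible corner.
Cheapest feasible corner: $1.54.

$1.54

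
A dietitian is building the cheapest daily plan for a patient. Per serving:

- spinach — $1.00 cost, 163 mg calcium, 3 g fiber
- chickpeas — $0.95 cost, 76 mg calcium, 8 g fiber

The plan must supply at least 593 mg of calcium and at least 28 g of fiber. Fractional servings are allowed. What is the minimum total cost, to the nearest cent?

$4.89

spinach only: max(593/163, 28/3) = 9.333 servings → $9.33.
chickpeas only: max(593/76, 28/8) = 7.803 servings → $7.41.
spinach + chickpeas with both tight: 2.431 servings and 2.588 servings → $4.89.
So the least-cost plan costs $4.89.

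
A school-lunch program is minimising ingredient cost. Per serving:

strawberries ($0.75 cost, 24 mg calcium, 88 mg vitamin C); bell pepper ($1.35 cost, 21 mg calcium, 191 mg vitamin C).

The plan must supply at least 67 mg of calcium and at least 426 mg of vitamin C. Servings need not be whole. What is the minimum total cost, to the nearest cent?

strawberries only: max(67/24, 426/88) = 4.841 servings → $3.63.
bell pepper only: max(67/21, 426/191) = 3.19 servings → $4.31.
strawberries + bell pepper with both tight: 1.408 servings and 1.582 servings → $3.19.
So the least-cost plan costs $3.19.

$3.19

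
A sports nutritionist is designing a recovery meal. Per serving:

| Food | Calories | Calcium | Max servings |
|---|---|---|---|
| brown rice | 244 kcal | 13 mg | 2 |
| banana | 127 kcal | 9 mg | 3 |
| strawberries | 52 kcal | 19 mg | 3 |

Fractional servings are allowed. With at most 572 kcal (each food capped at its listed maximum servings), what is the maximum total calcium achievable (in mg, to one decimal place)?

85.9 mg

Calcium per kcal: strawberries 0.3654, banana 0.07087, brown rice 0.05328.
Take 3 servings of strawberries: uses 156 kcal, +57.0 mg calcium (running total 57.0 mg).
Take 3 servings of banana: uses 381 kcal, +27.0 mg calcium (running total 84.0 mg).
Take 0.1434 servings of brown rice: uses 35 kcal, +1.9 mg calcium (running total 85.9 mg).
Filling greedily by calcium-per-kcal is optimal for one linear limit, giving 85.9 mg.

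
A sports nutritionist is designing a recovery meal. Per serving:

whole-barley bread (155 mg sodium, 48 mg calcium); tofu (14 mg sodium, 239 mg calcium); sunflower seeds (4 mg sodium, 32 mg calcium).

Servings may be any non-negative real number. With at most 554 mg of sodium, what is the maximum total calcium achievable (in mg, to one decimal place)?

Calcium per mg sodium: tofu 17.07, sunflower seeds 8, whole-barley bread 0.3097.
With no serving limits, spend the whole sodium allowance on tofu: 554 mg / 14 mg × 239 mg = 9457.6 mg.

9457.6 mg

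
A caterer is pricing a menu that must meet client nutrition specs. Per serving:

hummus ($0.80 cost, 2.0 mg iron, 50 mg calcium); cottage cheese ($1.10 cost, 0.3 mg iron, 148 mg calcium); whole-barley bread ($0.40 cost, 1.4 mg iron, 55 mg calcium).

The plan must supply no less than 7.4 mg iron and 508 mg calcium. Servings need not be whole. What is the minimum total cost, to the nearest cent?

$3.69

hummus only: max(7.4/2.0, 508/50) = 10.16 servings → $8.13.
cottage cheese only: max(7.4/0.3, 508/148) = 24.67 servings → $27.13.
whole-barley bread only: max(7.4/1.4, 508/55) = 9.236 servings → $3.69.
hummus + cottage cheese with both tight: 3.355 servings and 2.299 servings → $5.21.
hummus + whole-barley bread with both targets exact would need a negative amount; discard.
cottage cheese + whole-barley bread with both tight: 1.595 servings and 4.944 servings → $3.73.
Cheapest feasible corner: $3.69.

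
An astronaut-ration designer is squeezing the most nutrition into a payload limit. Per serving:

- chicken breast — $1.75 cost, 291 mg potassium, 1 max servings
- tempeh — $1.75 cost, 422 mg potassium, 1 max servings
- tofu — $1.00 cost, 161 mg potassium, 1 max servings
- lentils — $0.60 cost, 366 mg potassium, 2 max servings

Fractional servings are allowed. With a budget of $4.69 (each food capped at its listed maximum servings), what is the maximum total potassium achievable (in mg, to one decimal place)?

Potassium per dollar: lentils 610, tempeh 241.1, chicken breast 166.3, tofu 161.
Take 2 servings of lentils: spends $1.20, +732.0 mg potassium (running total 732.0 mg).
Take 1 serving of tempeh: spends $1.75, +422.0 mg potassium (running total 1154.0 mg).
Take 0.9943 servings of chicken breast: spends $1.74, +289.3 mg potassium (running total 1443.3 mg).
Filling greedily by potassium-per-dollar is optimal for one linear limit, giving 1443.3 mg.

1443.3 mg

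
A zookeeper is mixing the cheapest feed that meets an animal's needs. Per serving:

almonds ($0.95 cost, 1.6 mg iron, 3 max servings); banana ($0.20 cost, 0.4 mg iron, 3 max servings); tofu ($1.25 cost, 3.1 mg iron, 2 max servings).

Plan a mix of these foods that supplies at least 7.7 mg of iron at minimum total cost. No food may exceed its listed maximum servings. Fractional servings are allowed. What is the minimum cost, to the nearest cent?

Cost per mg of iron: tofu $0.4032, banana $0.5000, almonds $0.5938.
Take 2 servings of tofu: +6.2 mg iron for $2.50 (total $2.50, still need 1.5 mg).
Take 3 servings of banana: +1.2 mg iron for $0.60 (total $3.10, still need 0.3 mg).
Take 0.1875 servings of almonds: +0.3 mg iron for $0.18 (total $3.28, still need 0.0 mg).
Greedy by cheapest-per-mg is optimal for a single linear constraint, so the minimum cost is $3.28.

$3.28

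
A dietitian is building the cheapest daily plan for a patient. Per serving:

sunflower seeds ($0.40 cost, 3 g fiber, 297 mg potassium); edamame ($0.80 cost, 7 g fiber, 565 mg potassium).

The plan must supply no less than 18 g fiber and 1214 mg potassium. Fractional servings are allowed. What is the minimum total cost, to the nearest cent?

$2.06

At the optimum either one food covers both requirements or two foods hit both targets exactly; no other combination can be cheaper.
sunflower seeds only: max(18/3, 1214/297) = 6 servings → $2.40.
edamame only: max(18/7, 1214/565) = 2.571 servings → $2.06.
sunflower seeds + edamame: intersection lies outside the first quadrant.
So the least-cost plan costs $2.06.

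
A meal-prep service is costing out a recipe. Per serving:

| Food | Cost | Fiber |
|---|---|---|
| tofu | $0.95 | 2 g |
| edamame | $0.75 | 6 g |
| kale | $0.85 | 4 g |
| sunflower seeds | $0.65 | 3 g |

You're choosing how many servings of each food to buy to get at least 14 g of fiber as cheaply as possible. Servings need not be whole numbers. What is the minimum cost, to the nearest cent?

Cost per g of fiber: edamame $0.1250, kale $0.2125, sunflower seeds $0.2167, tofu $0.4750.
With no serving limits, use only edamame: 14 g / 6 g = 2.333 servings × $0.75 = $1.75.

$1.75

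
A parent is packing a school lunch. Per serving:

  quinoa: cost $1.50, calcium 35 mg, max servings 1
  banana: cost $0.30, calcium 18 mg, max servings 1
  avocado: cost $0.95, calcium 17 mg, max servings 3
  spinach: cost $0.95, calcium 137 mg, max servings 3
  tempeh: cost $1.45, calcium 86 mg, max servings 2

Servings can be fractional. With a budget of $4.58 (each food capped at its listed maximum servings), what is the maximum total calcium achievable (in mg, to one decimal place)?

Calcium per dollar: spinach 144.2, banana 60, tempeh 59.31, quinoa 23.33, avocado 17.89.
Take 3 servings of spinach: spends $2.85, +411.0 mg calcium (running total 411.0 mg).
Take 1 serving of banana: spends $0.30, +18.0 mg calcium (running total 429.0 mg).
Take 0.9862 servings of tempeh: spends $1.43, +84.8 mg calcium (running total 513.8 mg).
Filling greedily by calcium-per-dollar is optimal for one linear limit, giving 513.8 mg.

513.8 mg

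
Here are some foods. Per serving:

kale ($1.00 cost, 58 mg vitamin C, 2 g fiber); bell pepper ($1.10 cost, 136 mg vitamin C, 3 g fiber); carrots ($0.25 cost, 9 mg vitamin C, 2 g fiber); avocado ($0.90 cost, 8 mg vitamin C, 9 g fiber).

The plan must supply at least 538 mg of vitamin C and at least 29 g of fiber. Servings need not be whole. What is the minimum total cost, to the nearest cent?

$5.97

At the optimum either one food covers both requirements or two foods hit both targets exactly; no other combination can be cheaper.
kale only: max(538/58, 29/2) = 14.5 servings → $14.50.
bell pepper only: max(538/136, 29/3) = 9.667 servings → $10.63.
carrots only: max(538/9, 29/2) = 59.78 servings → $14.94.
avocado only: max(538/8, 29/9) = 67.25 servings → $60.52.
kale + bell pepper: the both-tight solution has a negative serving — not a feasible corner.
kale + carrots with both tight: 8.316 servings and 6.184 servings → $9.86.
kale + avocado with both tight: 9.111 servings and 1.198 servings → $10.19.
bell pepper + carrots with both tight: 3.327 servings and 9.51 servings → $6.04.
bell pepper + avocado with both tight: 3.842 servings and 1.942 servings → $5.97.
carrots + avocado: intersection lies outside the first quadrant.
So the least-cost plan costs $5.97.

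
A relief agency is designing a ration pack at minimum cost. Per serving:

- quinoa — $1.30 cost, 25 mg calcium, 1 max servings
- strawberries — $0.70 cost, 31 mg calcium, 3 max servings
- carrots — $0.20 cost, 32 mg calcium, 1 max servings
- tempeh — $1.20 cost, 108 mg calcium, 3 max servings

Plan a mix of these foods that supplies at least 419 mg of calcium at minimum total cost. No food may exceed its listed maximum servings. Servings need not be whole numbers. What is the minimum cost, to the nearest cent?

$5.22

Cost per mg of calcium: carrots $0.0063, tempeh $0.0111, strawberries $0.0226, quinoa $0.0520.
Take 1 serving of carrots: +32.0 mg calcium for $0.20 (total $0.20, still need 387.0 mg).
Take 3 servings of tempeh: +324.0 mg calcium for $3.60 (total $3.80, still need 63.0 mg).
Take 2.032 servings of strawberries: +63.0 mg calcium for $1.42 (total $5.22, still need 0.0 mg).
Greedy by cheapest-per-mg is optimal for a single linear constraint, so the minimum cost is $5.22.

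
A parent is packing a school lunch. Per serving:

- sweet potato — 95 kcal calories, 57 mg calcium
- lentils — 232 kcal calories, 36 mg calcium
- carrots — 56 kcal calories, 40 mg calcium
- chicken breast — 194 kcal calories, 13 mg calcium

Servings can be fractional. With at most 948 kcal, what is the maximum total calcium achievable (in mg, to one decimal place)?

677.1 mg

Calcium per kcal: carrots 0.7143, sweet potato 0.6, lentils 0.1552, chicken breast 0.06701.
With no serving limits, spend the whole calories allowance on carrots: 948 kcal / 56 kcal × 40 mg = 677.1 mg.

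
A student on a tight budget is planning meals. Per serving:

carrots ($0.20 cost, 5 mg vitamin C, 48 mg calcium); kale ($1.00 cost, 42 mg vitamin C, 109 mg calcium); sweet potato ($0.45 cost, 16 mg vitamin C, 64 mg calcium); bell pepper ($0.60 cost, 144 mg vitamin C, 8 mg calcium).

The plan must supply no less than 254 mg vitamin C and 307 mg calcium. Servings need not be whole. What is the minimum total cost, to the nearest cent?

An LP optimum is at a vertex; with two nutrient constraints at most two foods are used. Check each candidate.
carrots only: max(254/5, 307/48) = 50.8 servings → $10.16.
kale only: max(254/42, 307/109) = 6.048 servings → $6.05.
sweet potato only: max(254/16, 307/64) = 15.88 servings → $7.14.
bell pepper only: max(254/144, 307/8) = 38.38 servings → $23.02.
carrots + kale: intersection lies outside the first quadrant.
carrots + sweet potato: the both-tight solution has a negative serving — not a feasible corner.
carrots + bell pepper with both tight: 6.137 servings and 1.551 servings → $2.16.
kale + sweet potato: intersection lies outside the first quadrant.
kale + bell pepper with both tight: 2.746 servings and 0.963 servings → $3.32.
sweet potato + bell pepper with both tight: 4.641 servings and 1.248 servings → $2.84.
The minimum over all feasible corners is $2.16.

$2.16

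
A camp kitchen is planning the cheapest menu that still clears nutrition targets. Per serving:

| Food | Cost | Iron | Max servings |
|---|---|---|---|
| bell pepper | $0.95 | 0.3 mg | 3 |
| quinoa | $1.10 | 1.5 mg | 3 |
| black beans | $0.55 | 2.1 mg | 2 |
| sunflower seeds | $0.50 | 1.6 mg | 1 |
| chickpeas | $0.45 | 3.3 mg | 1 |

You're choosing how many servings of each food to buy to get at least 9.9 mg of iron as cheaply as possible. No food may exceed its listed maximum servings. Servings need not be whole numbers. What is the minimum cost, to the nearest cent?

$2.64

Cost per mg of iron: chickpeas $0.1364, black beans $0.2619, sunflower seeds $0.3125, quinoa $0.7333, bell pepper $3.1667.
Take 1 serving of chickpeas: +3.3 mg iron for $0.45 (total $0.45, still need 6.6 mg).
Take 2 servings of black beans: +4.2 mg iron for $1.10 (total $1.55, still need 2.4 mg).
Take 1 serving of sunflower seeds: +1.6 mg iron for $0.50 (total $2.05, still need 0.8 mg).
Take 0.5333 servings of quinoa: +0.8 mg iron for $0.59 (total $2.64, still need 0.0 mg).
Greedy by cheapest-per-mg is optimal for a single linear constraint, so the minimum cost is $2.64.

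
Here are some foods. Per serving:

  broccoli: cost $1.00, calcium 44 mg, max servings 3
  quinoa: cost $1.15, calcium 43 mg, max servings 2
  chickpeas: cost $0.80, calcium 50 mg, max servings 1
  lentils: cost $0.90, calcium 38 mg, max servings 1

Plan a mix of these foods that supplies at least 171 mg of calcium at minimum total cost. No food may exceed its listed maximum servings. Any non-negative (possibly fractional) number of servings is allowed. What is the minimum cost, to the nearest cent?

Cost per mg of calcium: chickpeas $0.0160, broccoli $0.0227, lentils $0.0237, quinoa $0.0267.
Take 1 serving of chickpeas: +50.0 mg calcium for $0.80 (total $0.80, still need 121.0 mg).
Take 2.75 servings of broccoli: +121.0 mg calcium for $2.75 (total $3.55, still need 0.0 mg).
Greedy by cheapest-per-mg is optimal for a single linear constraint, so the minimum cost is $3.55.

$3.55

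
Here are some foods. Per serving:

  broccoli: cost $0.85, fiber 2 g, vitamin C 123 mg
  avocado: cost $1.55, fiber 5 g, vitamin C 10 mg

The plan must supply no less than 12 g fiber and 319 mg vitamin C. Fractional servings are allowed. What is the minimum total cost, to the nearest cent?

This is a tiny linear program; its minimum lies at a vertex of the feasible set. List the vertices and price them.
broccoli only: max(12/2, 319/123) = 6 servings → $5.10.
avocado only: max(12/5, 319/10) = 31.9 servings → $49.45.
broccoli + avocado with both tight: 2.479 servings and 1.408 servings → $4.29.
So the least-cost plan costs $4.29.

$4.29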